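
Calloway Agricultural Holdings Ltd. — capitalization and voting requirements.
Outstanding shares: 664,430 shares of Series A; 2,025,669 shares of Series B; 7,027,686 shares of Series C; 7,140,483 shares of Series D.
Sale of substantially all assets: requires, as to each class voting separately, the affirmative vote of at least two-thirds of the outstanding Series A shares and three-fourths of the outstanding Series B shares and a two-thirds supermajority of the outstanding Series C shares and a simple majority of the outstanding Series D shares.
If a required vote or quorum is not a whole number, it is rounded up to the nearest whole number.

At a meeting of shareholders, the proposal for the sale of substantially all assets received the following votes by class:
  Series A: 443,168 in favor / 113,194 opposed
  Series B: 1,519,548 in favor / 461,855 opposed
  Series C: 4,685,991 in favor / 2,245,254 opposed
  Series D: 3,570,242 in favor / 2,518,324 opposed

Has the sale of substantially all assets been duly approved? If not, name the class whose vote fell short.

Series A: 2/3 of 664430 = 442953.33, rounded up to 442954; 442,954 required, 443,168 in favor — approved.
Series B: 3/4 of 2025669 = 1519251.75, rounded up to 1519252; 1,519,252 required, 1,519,548 in favor — approved.
Series C: 2/3 of 7027686 = 4685124; 4,685,124 required, 4,685,991 in favor — approved.
Series D: a majority of 7140483 is 3570242; 3,570,242 required, 3,570,242 in favor — approved.

Approved — every class gave the required vote.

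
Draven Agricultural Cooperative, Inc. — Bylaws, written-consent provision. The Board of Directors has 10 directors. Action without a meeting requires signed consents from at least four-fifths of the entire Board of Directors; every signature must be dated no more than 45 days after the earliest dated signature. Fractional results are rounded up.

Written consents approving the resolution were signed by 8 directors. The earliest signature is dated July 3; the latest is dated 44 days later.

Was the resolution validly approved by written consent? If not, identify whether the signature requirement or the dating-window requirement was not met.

Effective — both the signature and dating-window requirements are satisfied.

Signatures required: at least four-fifths of 10 — 4/5 of 10 = 8, so 8 needed; 8 signed. Sufficient.
Dating window: the latest signature is 44 days after the earliest; the limit is 45 days. Within the window.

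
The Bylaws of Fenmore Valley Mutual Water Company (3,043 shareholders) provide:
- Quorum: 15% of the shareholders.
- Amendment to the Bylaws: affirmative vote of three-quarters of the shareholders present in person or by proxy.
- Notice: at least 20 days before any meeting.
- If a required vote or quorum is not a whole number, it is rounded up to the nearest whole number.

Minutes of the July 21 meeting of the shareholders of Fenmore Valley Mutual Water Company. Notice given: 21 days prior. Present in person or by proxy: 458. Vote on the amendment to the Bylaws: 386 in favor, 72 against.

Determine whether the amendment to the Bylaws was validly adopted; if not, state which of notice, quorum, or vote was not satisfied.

Notice: 21 days given; 20 required. Satisfied.
Quorum: 15% of 3,043 = 456.45, rounded up to 457; 458 present. Satisfied.
Vote: requires three-fourths of those present (458); 3/4 of 458 = 343.50, rounded up to 344, so 344 needed; 386 in favor. Satisfied.

Valid — all requirements satisfied.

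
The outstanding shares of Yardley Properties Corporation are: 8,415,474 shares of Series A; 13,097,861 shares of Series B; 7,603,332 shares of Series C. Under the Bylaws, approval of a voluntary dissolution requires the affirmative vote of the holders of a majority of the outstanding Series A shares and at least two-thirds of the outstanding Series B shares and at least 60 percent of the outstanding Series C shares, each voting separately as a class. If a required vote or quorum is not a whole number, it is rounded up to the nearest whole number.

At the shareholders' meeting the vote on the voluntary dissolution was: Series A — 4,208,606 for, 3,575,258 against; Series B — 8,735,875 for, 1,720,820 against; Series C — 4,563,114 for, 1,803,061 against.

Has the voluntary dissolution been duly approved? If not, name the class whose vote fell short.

Approved — every class gave the required vote.

Series A: a majority of 8415474 is 4207738; 4,207,738 required, 4,208,606 in favor — approved.
Series B: 2/3 of 13097861 = 8731907.33, rounded up to 8731908; 8,731,908 required, 8,735,875 in favor — approved.
Series C: 3/5 of 7603332 = 4561999.20, rounded up to 4562000; 4,562,000 required, 4,563,114 in favor — approved.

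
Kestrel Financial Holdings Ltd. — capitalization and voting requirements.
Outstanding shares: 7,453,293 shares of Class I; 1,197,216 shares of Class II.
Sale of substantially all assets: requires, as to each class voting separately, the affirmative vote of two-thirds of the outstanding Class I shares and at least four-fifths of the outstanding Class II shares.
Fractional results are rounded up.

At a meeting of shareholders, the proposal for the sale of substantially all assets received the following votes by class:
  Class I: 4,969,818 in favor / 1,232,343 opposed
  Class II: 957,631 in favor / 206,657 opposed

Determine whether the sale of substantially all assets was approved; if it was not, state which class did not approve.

Not approved — the Class II shares did not give the required vote.

Class I: 2/3 of 7453293 = 4968862; 4,968,862 required, 4,969,818 in favor — approved.
Class II: 4/5 of 1197216 = 957772.80, rounded up to 957773; 957,773 required, 957,631 in favor — not approved.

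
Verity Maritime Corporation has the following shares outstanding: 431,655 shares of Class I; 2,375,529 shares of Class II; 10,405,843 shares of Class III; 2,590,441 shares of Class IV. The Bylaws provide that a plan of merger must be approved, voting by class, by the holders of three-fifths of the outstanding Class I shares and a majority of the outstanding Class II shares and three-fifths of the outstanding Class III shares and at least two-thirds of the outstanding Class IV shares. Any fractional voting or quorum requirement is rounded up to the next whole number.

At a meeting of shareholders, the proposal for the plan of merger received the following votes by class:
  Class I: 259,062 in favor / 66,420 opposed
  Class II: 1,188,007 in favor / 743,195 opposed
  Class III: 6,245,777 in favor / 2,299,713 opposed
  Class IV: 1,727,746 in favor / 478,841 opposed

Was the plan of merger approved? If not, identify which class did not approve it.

Class I: 3/5 of 431655 = 258993; 258,993 required, 259,062 in favor — approved.
Class II: a majority of 2375529 is 1187765; 1,187,765 required, 1,188,007 in favor — approved.
Class III: 3/5 of 10405843 = 6243505.80, rounded up to 6243506; 6,243,506 required, 6,245,777 in favor — approved.
Class IV: 2/3 of 2590441 = 1726960.67, rounded up to 1726961; 1,726,961 required, 1,727,746 in favor — approved.

Approved — every class gave the required vote.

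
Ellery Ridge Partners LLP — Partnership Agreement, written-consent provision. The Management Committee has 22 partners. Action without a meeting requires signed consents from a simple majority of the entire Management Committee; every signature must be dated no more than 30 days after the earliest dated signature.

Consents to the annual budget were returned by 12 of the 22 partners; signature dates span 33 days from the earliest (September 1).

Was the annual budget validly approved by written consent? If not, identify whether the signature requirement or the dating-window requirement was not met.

Not effective — dating-window requirement not satisfied.

Signatures required: a simple majority of 22 — a majority of 22 is 12, so 12 needed; 12 signed. Sufficient.
Dating window: the latest signature is 33 days after the earliest; the limit is 30 days. Outside the window.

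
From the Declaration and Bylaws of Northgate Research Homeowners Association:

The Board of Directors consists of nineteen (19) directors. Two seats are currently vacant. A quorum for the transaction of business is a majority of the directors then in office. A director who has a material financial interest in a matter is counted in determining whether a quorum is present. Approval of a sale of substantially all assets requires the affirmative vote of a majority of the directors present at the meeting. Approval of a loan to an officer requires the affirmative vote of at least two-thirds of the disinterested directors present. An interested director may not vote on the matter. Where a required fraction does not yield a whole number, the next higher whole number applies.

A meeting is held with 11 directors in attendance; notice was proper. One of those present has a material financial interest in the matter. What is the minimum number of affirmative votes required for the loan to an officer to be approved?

7

The loan to an officer requires two-thirds of the disinterested directors present (11 − 1 = 10).
2/3 of 10 = 6.67, rounded up to 7.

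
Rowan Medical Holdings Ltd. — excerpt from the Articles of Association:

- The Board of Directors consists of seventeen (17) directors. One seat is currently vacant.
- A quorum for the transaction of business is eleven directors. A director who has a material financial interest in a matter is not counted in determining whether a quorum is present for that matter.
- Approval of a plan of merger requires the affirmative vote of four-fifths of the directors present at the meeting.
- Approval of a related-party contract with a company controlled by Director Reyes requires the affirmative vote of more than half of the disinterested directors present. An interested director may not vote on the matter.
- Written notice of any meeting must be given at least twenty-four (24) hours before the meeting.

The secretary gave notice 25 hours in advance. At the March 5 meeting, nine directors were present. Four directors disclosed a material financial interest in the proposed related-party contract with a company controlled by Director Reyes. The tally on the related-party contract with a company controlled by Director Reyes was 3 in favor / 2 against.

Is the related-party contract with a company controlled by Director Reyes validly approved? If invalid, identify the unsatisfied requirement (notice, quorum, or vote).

Invalid — quorum requirement not satisfied.

Notice: 25 hours given; 24 required (25 ≥ 24). Satisfied.
Quorum: 9 present, but the 4 interested directors do not count, leaving 5. Quorum is 11. Not satisfied.
Vote: the related-party contract with a company controlled by Director Reyes requires a majority of the disinterested directors present (9 − 4 = 5). A majority of 5 is 3, so 3 affirmative votes are needed; 3 voted in favor. Satisfied. (Moot — without a quorum no business can be validly transacted.)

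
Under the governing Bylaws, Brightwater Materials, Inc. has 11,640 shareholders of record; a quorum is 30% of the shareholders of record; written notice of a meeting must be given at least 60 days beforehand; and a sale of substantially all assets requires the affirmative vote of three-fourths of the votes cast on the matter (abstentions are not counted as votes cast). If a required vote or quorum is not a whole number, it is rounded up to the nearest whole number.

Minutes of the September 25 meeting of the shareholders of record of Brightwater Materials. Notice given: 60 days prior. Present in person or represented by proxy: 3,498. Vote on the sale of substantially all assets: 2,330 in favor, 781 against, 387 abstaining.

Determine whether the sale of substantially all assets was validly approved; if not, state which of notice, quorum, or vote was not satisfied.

Notice: 60 days given; 60 required. Satisfied.
Quorum: 30% of 11,640 = 3,492; 3,498 present. Satisfied.
Vote: requires three-fourths of the votes cast (3,498 − 387 abstaining = 3,111); 3/4 of 3111 = 2333.25, rounded up to 2334, so 2,334 needed; 2,330 in favor. Not satisfied.

Invalid — vote requirement not satisfied.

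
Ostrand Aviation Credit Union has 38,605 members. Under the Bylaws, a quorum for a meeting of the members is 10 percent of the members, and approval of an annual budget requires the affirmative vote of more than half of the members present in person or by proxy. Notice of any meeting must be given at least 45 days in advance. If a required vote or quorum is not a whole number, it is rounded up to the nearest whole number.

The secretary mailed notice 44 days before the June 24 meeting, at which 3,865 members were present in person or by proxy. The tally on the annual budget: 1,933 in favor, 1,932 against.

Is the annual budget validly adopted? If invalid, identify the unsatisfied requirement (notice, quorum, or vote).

Invalid — notice requirement not satisfied.

Notice: 44 days given; 45 required. Not satisfied.
Quorum: 10% of 38,605 = 3,860.50, rounded up to 3,861; 3,865 present. Satisfied.
Vote: requires a majority of those present (3,865); a majority of 3865 is 1933, so 1,933 needed; 1,933 in favor. Satisfied.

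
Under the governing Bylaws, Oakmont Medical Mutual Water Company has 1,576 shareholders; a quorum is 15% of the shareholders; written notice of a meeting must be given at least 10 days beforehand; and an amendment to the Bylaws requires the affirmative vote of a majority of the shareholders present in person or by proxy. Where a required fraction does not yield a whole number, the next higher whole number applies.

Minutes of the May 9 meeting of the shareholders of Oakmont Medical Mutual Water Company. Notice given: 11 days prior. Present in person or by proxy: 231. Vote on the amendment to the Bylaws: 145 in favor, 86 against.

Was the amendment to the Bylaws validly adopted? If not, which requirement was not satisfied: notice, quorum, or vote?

Notice: 11 days given; 10 required. Satisfied.
Quorum: 15% of 1,576 = 236.40, rounded up to 237; 231 present. Not satisfied.
Vote: requires a majority of those present (231); a majority of 231 is 116, so 116 needed; 145 in favor. Satisfied.

Invalid — quorum requirement not satisfied.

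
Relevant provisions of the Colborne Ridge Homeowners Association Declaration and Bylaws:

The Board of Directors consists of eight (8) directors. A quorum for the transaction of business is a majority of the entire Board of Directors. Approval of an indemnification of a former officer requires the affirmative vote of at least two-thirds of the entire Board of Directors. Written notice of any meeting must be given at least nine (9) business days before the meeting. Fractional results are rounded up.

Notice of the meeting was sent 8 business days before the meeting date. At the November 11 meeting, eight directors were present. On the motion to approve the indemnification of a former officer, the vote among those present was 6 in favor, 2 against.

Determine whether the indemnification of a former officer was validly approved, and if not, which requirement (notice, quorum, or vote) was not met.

Notice: 8 business days given; 9 required (8 < 9). Not satisfied.
Quorum: 8 present; quorum is 5. Satisfied.
Vote: the indemnification of a former officer requires two-thirds of the entire Board of Directors (8). 2/3 of 8 = 5.33, rounded up to 6, so 6 affirmative votes are needed; 6 voted in favor. Satisfied.

Invalid — notice requirement not satisfied.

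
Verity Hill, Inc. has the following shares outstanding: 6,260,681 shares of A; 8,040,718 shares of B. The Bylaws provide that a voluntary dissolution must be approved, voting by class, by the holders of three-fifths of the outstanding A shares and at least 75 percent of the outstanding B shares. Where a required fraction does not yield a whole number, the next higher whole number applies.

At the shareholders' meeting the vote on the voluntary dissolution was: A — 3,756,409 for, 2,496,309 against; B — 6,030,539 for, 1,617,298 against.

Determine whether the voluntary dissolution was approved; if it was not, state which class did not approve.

A: 3/5 of 6260681 = 3756408.60, rounded up to 3756409; 3,756,409 required, 3,756,409 in favor — approved.
B: 3/4 of 8040718 = 6030538.50, rounded up to 6030539; 6,030,539 required, 6,030,539 in favor — approved.

Approved — every class gave the required vote.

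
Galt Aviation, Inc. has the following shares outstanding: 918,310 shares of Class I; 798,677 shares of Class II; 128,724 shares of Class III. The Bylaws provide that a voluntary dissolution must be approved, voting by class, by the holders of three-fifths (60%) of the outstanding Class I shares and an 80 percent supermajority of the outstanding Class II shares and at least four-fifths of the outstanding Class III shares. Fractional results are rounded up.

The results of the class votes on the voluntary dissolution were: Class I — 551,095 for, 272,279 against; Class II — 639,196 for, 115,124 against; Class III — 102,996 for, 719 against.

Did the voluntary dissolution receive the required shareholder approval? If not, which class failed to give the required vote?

Approved — every class gave the required vote.

Class I: 3/5 of 918310 = 550986; 550,986 required, 551,095 in favor — approved.
Class II: 4/5 of 798677 = 638941.60, rounded up to 638942; 638,942 required, 639,196 in favor — approved.
Class III: 4/5 of 128724 = 102979.20, rounded up to 102980; 102,980 required, 102,996 in favor — approved.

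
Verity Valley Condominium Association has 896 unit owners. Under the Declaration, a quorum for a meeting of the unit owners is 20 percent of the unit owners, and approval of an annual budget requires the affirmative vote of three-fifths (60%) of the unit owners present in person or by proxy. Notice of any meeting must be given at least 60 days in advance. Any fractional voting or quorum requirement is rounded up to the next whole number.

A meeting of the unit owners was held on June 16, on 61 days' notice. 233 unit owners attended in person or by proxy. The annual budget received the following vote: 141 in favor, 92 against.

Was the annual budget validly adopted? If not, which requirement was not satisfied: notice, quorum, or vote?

Notice: 61 days given; 60 required. Satisfied.
Quorum: 20% of 896 = 179.20, rounded up to 180; 233 present. Satisfied.
Vote: requires three-fifths of those present (233); 3/5 of 233 = 139.80, rounded up to 140, so 140 needed; 141 in favor. Satisfied.

Valid — all requirements satisfied.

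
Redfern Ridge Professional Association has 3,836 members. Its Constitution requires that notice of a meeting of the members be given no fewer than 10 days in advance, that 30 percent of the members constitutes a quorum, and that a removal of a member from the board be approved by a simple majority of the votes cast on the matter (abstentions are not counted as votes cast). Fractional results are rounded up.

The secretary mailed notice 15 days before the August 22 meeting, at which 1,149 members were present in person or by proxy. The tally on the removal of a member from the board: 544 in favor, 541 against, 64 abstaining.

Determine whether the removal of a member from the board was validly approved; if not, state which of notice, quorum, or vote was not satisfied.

Notice: 15 days given; 10 required. Satisfied.
Quorum: 30% of 3,836 = 1,150.80, rounded up to 1,151; 1,149 present. Not satisfied.
Vote: requires a majority of the votes cast (1,149 − 64 abstaining = 1,085); a majority of 1085 is 543, so 543 needed; 544 in favor. Satisfied.

Invalid — quorum requirement not satisfied.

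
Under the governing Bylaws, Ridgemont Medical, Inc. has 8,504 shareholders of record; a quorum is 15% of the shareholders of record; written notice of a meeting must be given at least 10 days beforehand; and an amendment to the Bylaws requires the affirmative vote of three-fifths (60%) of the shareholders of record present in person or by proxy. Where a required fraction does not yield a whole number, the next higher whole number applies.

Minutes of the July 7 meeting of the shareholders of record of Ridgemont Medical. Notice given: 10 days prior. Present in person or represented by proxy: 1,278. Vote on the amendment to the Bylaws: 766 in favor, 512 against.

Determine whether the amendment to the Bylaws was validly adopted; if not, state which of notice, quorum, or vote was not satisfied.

Invalid — vote requirement not satisfied.

Notice: 10 days given; 10 required. Satisfied.
Quorum: 15% of 8,504 = 1,275.60, rounded up to 1,276; 1,278 present. Satisfied.
Vote: requires three-fifths of those present (1,278); 3/5 of 1278 = 766.80, rounded up to 767, so 767 needed; 766 in favor. Not satisfied.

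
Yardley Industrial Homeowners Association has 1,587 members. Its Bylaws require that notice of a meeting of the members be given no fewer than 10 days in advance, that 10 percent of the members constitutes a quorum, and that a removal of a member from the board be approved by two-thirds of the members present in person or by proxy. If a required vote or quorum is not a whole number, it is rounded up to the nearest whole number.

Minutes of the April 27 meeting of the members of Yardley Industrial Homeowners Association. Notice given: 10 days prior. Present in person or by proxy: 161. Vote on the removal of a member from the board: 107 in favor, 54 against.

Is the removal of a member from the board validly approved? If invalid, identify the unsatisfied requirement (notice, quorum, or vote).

Invalid — vote requirement not satisfied.

Notice: 10 days given; 10 required. Satisfied.
Quorum: 10% of 1,587 = 158.70, rounded up to 159; 161 present. Satisfied.
Vote: requires two-thirds of those present (161); 2/3 of 161 = 107.33, rounded up to 108, so 108 needed; 107 in favor. Not satisfied.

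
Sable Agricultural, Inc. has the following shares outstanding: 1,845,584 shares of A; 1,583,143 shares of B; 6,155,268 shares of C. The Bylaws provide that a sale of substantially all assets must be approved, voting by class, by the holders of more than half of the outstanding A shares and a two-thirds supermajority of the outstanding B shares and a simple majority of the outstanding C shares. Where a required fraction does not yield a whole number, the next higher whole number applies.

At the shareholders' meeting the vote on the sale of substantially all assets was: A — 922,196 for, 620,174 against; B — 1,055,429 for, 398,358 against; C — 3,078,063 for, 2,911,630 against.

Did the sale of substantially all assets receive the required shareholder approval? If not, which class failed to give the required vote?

A: a majority of 1845584 is 922793; 922,793 required, 922,196 in favor — not approved.
B: 2/3 of 1583143 = 1055428.67, rounded up to 1055429; 1,055,429 required, 1,055,429 in favor — approved.
C: a majority of 6155268 is 3077635; 3,077,635 required, 3,078,063 in favor — approved.

Not approved — the A shares did not give the required vote.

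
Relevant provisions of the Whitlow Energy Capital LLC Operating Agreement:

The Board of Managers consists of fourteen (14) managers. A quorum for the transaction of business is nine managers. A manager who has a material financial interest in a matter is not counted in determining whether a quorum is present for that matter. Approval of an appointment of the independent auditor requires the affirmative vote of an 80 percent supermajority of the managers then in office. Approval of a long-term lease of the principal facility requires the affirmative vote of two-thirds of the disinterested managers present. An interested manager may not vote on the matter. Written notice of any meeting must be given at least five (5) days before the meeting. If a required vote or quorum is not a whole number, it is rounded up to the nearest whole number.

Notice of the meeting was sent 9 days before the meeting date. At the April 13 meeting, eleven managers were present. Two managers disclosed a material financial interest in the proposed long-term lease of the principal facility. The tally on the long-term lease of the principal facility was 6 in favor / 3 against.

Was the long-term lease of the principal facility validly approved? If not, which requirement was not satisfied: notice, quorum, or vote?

Notice: 9 days given; 5 required (9 ≥ 5). Satisfied.
Quorum: 11 present, but the 2 interested managers do not count, leaving 9. Quorum is 9. Satisfied.
Vote: the long-term lease of the principal facility requires two-thirds of the disinterested managers present (11 − 2 = 9). 2/3 of 9 = 6, so 6 affirmative votes are needed; 6 voted in favor. Satisfied.

Valid — all requirements satisfied.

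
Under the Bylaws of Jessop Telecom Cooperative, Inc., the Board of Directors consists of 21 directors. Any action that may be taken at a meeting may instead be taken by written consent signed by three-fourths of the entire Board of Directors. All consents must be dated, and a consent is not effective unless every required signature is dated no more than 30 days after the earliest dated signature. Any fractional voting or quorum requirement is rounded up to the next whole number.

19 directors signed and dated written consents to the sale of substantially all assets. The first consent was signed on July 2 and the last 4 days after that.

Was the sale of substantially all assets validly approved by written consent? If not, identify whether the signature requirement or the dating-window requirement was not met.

Signatures required: three-fourths of 21 — 3/4 of 21 = 15.75, rounded up to 16, so 16 needed; 19 signed. Sufficient.
Dating window: the latest signature is 4 days after the earliest; the limit is 30 days. Within the window.

Effective — both the signature and dating-window requirements are satisfied.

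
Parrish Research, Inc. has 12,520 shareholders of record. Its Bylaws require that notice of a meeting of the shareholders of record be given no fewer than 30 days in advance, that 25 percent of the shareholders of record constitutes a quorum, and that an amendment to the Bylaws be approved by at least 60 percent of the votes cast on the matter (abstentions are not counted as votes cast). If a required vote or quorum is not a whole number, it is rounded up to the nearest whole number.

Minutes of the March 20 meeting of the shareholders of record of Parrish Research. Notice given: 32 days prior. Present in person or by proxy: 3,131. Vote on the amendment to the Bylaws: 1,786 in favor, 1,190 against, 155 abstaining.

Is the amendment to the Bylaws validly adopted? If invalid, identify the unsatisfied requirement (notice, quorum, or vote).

Notice: 32 days given; 30 required. Satisfied.
Quorum: 25% of 12,520 = 3,130; 3,131 present. Satisfied.
Vote: requires three-fifths of the votes cast (3,131 − 155 abstaining = 2,976); 3/5 of 2976 = 1785.60, rounded up to 1786, so 1,786 needed; 1,786 in favor. Satisfied.

Valid — all requirements satisfied.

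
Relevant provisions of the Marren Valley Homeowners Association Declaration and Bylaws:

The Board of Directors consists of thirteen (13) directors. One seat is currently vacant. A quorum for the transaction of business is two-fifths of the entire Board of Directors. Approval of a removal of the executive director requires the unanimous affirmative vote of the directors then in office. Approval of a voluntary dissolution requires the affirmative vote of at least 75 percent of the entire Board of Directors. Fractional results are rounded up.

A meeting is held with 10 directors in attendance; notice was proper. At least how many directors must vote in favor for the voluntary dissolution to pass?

10

The voluntary dissolution requires three-fourths of the entire Board of Directors (13).
3/4 of 13 = 9.75, rounded up to 10.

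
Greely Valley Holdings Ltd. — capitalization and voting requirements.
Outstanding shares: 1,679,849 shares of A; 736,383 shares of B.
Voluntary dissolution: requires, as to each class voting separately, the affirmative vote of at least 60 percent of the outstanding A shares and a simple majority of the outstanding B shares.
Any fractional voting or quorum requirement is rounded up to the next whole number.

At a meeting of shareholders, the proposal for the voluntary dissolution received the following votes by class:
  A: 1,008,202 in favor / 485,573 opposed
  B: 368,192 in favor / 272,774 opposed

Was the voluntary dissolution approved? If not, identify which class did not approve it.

Approved — every class gave the required vote.

A: 3/5 of 1679849 = 1007909.40, rounded up to 1007910; 1,007,910 required, 1,008,202 in favor — approved.
B: a majority of 736383 is 368192; 368,192 required, 368,192 in favor — approved.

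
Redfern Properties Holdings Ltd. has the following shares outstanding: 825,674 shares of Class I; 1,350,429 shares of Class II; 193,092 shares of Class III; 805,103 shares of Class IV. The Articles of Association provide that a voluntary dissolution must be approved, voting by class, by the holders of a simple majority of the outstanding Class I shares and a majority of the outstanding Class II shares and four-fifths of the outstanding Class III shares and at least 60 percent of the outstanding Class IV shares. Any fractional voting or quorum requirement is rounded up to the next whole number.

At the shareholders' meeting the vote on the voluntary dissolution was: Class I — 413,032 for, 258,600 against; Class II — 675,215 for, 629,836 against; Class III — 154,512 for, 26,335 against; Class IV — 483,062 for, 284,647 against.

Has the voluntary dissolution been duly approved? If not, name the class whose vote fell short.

Approved — every class gave the required vote.

Class I: a majority of 825674 is 412838; 412,838 required, 413,032 in favor — approved.
Class II: a majority of 1350429 is 675215; 675,215 required, 675,215 in favor — approved.
Class III: 4/5 of 193092 = 154473.60, rounded up to 154474; 154,474 required, 154,512 in favor — approved.
Class IV: 3/5 of 805103 = 483061.80, rounded up to 483062; 483,062 required, 483,062 in favor — approved.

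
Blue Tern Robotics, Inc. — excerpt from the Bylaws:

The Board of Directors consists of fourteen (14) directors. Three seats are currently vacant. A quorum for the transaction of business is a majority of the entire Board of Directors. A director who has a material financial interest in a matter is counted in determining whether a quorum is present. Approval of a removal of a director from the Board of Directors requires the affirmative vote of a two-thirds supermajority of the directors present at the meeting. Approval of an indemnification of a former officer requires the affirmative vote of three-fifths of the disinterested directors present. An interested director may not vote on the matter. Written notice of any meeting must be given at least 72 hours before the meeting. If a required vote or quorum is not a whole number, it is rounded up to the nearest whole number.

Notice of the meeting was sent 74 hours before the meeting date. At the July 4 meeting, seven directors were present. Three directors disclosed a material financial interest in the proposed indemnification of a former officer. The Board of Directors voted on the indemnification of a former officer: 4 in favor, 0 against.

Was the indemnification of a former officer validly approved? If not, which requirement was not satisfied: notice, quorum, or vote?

Invalid — quorum requirement not satisfied.

Notice: 74 hours given; 72 required (74 ≥ 72). Satisfied.
Quorum: 7 present (interested directors count toward quorum); quorum is 8. Not satisfied.
Vote: the indemnification of a former officer requires three-fifths of the disinterested directors present (7 − 3 = 4). 3/5 of 4 = 2.40, rounded up to 3, so 3 affirmative votes are needed; 4 voted in favor. Satisfied. (Moot — without a quorum no business can be validly transacted.)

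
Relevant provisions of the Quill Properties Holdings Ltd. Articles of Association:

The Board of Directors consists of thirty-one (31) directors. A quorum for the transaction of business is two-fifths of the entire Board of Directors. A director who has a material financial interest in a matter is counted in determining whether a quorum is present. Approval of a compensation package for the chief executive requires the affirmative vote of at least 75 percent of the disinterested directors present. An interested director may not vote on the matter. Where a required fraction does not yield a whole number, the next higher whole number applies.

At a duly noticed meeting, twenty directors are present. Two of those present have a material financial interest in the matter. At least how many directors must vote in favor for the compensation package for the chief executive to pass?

14

The compensation package for the chief executive requires three-fourths of the disinterested directors present (20 − 2 = 18).
3/4 of 18 = 13.50, rounded up to 14.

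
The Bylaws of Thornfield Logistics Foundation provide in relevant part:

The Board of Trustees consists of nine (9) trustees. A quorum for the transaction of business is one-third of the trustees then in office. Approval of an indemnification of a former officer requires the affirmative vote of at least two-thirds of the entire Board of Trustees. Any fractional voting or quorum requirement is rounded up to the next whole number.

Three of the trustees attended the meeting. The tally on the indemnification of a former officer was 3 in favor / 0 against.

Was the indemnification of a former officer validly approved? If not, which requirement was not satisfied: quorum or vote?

Quorum: 3 present; quorum is 3. Satisfied.
Vote: the indemnification of a former officer requires two-thirds of the entire Board of Trustees (9). 2/3 of 9 = 6, so 6 affirmative votes are needed; 3 voted in favor. Not satisfied.

Invalid — vote requirement not satisfied.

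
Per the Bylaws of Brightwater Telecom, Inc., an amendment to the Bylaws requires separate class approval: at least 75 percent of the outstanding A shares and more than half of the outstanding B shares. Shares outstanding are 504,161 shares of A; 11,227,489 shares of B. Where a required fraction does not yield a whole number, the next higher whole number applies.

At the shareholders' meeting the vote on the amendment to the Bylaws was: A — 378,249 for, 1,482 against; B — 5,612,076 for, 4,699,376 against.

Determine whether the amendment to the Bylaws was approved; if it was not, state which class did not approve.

Not approved — the B shares did not give the required vote.

A: 3/4 of 504161 = 378120.75, rounded up to 378121; 378,121 required, 378,249 in favor — approved.
B: a majority of 11227489 is 5613745; 5,613,745 required, 5,612,076 in favor — not approved.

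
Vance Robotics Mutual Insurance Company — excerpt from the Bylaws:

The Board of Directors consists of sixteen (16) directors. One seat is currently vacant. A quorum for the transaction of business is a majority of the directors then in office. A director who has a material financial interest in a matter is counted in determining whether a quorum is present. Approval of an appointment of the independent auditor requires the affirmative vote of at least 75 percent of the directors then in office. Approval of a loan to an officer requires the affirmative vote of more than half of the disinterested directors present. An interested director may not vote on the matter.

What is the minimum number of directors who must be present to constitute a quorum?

8

A majority of 15 is 8.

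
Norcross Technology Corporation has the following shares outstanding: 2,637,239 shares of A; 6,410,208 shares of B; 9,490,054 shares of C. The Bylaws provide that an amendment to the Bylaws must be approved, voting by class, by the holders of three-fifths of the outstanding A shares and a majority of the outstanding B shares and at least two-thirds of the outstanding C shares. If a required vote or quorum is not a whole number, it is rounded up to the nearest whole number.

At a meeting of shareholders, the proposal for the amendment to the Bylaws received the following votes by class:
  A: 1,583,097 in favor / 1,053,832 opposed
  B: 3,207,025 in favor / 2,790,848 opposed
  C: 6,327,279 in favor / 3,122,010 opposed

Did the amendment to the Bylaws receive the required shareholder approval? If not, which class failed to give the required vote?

Approved — every class gave the required vote.

A: 3/5 of 2637239 = 1582343.40, rounded up to 1582344; 1,582,344 required, 1,583,097 in favor — approved.
B: a majority of 6410208 is 3205105; 3,205,105 required, 3,207,025 in favor — approved.
C: 2/3 of 9490054 = 6326702.67, rounded up to 6326703; 6,326,703 required, 6,327,279 in favor — approved.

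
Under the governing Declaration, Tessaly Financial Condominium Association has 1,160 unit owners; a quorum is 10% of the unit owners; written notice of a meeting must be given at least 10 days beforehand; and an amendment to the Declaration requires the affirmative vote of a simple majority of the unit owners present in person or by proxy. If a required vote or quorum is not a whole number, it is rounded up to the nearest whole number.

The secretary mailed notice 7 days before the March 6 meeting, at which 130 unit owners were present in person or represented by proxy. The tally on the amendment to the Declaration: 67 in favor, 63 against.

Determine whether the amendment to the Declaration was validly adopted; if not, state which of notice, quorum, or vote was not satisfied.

Invalid — notice requirement not satisfied.

Notice: 7 days given; 10 required. Not satisfied.
Quorum: 10% of 1,160 = 116; 130 present. Satisfied.
Vote: requires a majority of those present (130); a majority of 130 is 66, so 66 needed; 67 in favor. Satisfied.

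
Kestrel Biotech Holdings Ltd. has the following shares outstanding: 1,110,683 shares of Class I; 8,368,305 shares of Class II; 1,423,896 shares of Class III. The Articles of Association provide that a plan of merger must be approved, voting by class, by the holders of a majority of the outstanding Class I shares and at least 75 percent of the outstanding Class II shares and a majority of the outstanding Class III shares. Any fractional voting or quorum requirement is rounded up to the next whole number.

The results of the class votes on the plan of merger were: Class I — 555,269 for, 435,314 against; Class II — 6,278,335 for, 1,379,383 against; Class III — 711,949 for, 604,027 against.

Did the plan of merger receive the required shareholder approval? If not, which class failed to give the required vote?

Class I: a majority of 1110683 is 555342; 555,342 required, 555,269 in favor — not approved.
Class II: 3/4 of 8368305 = 6276228.75, rounded up to 6276229; 6,276,229 required, 6,278,335 in favor — approved.
Class III: a majority of 1423896 is 711949; 711,949 required, 711,949 in favor — approved.

Not approved — the Class I shares did not give the required vote.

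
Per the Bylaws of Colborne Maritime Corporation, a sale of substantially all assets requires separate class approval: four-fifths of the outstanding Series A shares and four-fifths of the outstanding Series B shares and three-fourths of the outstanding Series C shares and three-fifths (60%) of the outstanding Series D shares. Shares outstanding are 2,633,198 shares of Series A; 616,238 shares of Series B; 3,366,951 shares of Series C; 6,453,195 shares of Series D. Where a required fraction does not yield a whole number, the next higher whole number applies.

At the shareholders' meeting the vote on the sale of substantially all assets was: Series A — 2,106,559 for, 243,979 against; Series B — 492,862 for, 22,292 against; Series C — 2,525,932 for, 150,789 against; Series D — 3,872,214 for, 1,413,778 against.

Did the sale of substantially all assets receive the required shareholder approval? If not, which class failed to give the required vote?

Not approved — the Series B shares did not give the required vote.

Series A: 4/5 of 2633198 = 2106558.40, rounded up to 2106559; 2,106,559 required, 2,106,559 in favor — approved.
Series B: 4/5 of 616238 = 492990.40, rounded up to 492991; 492,991 required, 492,862 in favor — not approved.
Series C: 3/4 of 3366951 = 2525213.25, rounded up to 2525214; 2,525,214 required, 2,525,932 in favor — approved.
Series D: 3/5 of 6453195 = 3871917; 3,871,917 required, 3,872,214 in favor — approved.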